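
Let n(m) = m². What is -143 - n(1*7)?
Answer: -192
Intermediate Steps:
-143 - n(1*7) = -143 - (1*7)² = -143 - 1*7² = -143 - 1*49 = -143 - 49 = -192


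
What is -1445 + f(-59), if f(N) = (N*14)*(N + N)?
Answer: 96023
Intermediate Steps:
f(N) = 28*N² (f(N) = (14*N)*(2*N) = 28*N²)
-1445 + f(-59) = -1445 + 28*(-59)² = -1445 + 28*3481 = -1445 + 97468 = 96023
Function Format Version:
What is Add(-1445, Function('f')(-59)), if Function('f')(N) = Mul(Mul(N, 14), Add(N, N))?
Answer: 96023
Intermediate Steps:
Function('f')(N) = Mul(28, Pow(N, 2)) (Function('f')(N) = Mul(Mul(14, N), Mul(2, N)) = Mul(28, Pow(N, 2)))
Add(-1445, Function('f')(-59)) = Add(-1445, Mul(28, Pow(-59, 2))) = Add(-1445, Mul(28, 3481)) = Add(-1445, 97468) = 96023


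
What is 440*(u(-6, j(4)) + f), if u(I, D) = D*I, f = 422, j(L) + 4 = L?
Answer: 185680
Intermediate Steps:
j(L) = -4 + L
440*(u(-6, j(4)) + f) = 440*((-4 + 4)*(-6) + 422) = 440*(0*(-6) + 422) = 440*(0 + 422) = 440*422 = 185680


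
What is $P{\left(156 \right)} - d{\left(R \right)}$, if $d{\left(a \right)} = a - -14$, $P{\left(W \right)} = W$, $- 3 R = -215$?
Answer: $\frac{211}{3} \approx 70.333$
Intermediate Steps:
$R = \frac{215}{3}$ ($R = \left(- \frac{1}{3}\right) \left(-215\right) = \frac{215}{3} \approx 71.667$)
$d{\left(a \right)} = 14 + a$ ($d{\left(a \right)} = a + 14 = 14 + a$)
$P{\left(156 \right)} - d{\left(R \right)} = 156 - \left(14 + \frac{215}{3}\right) = 156 - \frac{257}{3} = \frac{211}{3}$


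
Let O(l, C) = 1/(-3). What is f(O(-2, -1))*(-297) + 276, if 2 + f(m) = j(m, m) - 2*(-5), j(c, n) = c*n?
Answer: -2133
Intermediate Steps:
O(l, C) = -⅓
f(m) = 8 + m² (f(m) = -2 + (m*m - 2*(-5)) = -2 + (m² + 10) = -2 + (10 + m²) = 8 + m²)
f(O(-2, -1))*(-297) + 276 = (8 + (-⅓)²)*(-297) + 276 = (8 + ⅑)*(-297) + 276 = (73/9)*(-297) + 276 = -2409 + 276 = -2133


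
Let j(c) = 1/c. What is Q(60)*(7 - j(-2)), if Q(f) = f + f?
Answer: 900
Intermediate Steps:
Q(f) = 2*f
Q(60)*(7 - j(-2)) = (2*60)*(7 - 1/(-2)) = 120*(7 - 1*(-½)) = 120*(7 + ½) = 120*(15/2) = 900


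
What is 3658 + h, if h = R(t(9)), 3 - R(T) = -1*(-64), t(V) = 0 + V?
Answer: 3597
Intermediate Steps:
t(V) = V
R(T) = -61 (R(T) = 3 - (-1)*(-64) = 3 - 1*64 = 3 - 64 = -61)
h = -61
3658 + h = 3658 - 61 = 3597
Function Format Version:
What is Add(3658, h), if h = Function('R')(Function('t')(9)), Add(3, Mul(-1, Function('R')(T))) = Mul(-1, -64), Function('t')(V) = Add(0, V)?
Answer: 3597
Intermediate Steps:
Function('t')(V) = V
Function('R')(T) = -61 (Function('R')(T) = Add(3, Mul(-1, Mul(-1, -64))) = Add(3, Mul(-1, 64)) = Add(3, -64) = -61)
h = -61
Add(3658, h) = Add(3658, -61) = 3597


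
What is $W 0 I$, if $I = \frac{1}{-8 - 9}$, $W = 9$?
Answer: $0$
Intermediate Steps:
$I = - \frac{1}{17}$ ($I = \frac{1}{-17} = - \frac{1}{17} \approx -0.058824$)
$W 0 I = 9 \cdot 0 \left(- \frac{1}{17}\right) = 0 \left(- \frac{1}{17}\right) = 0$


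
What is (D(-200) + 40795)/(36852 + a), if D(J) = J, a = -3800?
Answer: 40595/33052 ≈ 1.2282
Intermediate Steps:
(D(-200) + 40795)/(36852 + a) = (-200 + 40795)/(36852 - 3800) = 40595/33052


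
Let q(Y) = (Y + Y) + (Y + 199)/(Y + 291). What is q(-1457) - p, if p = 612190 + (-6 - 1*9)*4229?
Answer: -321622398/583 ≈ -5.5167e+5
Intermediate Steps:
p = 548755 (p = 612190 + (-6 - 9)*4229 = 612190 - 15*4229 = 612190 - 63435 = 548755)
q(Y) = 2*Y + (199 + Y)/(291 + Y)
q(-1457) - p = (199 + 2*(-1457)² + 583*(-1457))/(291 - 1457) - 1*548755 = (199 + 2*2122849 - 849431)/(-1166) - 548755 = -(199 + 4245698 - 849431)/1166 - 548755 = -1/1166*3396466 - 548755 = -1698233/583 - 548755 = -321622398/583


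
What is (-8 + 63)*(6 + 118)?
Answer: 6820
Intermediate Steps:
(-8 + 63)*(6 + 118) = 55*124 = 6820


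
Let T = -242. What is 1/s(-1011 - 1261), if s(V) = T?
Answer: -1/242 ≈ -0.0041322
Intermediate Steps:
s(V) = -242
1/s(-1011 - 1261) = 1/(-242) = -1/242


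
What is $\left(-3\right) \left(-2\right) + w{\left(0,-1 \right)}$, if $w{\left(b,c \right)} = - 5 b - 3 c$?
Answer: $9$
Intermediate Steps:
$\left(-3\right) \left(-2\right) + w{\left(0,-1 \right)} = \left(-3\right) \left(-2\right) - -3 = 6 + \left(0 + 3\right) = 6 + 3 = 9$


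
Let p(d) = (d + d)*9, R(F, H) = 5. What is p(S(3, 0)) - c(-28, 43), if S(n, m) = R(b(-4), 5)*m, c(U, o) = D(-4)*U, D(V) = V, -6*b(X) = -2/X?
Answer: -112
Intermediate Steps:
b(X) = 1/(3*X) (b(X) = -(-1)/(3*X) = 1/(3*X))
c(U, o) = -4*U
S(n, m) = 5*m
p(d) = 18*d (p(d) = (2*d)*9 = 18*d)
p(S(3, 0)) - c(-28, 43) = 18*(5*0) - (-4)*(-28) = 18*0 - 1*112 = 0 - 112 = -112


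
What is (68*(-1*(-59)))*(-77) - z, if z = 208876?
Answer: -517800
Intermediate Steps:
(68*(-1*(-59)))*(-77) - z = (68*(-1*(-59)))*(-77) - 1*208876 = (68*59)*(-77) - 208876 = 4012*(-77) - 208876 = -308924 - 208876 = -517800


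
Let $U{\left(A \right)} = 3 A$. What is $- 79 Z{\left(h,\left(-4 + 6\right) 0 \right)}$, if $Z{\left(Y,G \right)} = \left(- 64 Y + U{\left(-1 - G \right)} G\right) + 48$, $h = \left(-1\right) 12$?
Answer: $-64464$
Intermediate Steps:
$h = -12$
$Z{\left(Y,G \right)} = 48 - 64 Y + G \left(-3 - 3 G\right)$ ($Z{\left(Y,G \right)} = \left(- 64 Y + 3 \left(-1 - G\right) G\right) + 48 = \left(- 64 Y + \left(-3 - 3 G\right) G\right) + 48 = \left(- 64 Y + G \left(-3 - 3 G\right)\right) + 48 = 48 - 64 Y + G \left(-3 - 3 G\right)$)
$- 79 Z{\left(h,\left(-4 + 6\right) 0 \right)} = - 79 \left(48 - -768 - 3 \left(-4 + 6\right) 0 \left(1 + \left(-4 + 6\right) 0\right)\right) = - 79 \left(48 + 768 - 3 \cdot 2 \cdot 0 \left(1 + 2 \cdot 0\right)\right) = - 79 \left(48 + 768 - 0 \left(1 + 0\right)\right) = - 79 \left(48 + 768 - 0 \cdot 1\right) = - 79 \left(48 + 768 + 0\right) = \left(-79\right) 816 = -64464$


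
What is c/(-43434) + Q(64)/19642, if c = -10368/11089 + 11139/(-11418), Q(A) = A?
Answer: 59451760482157/18003075610996476 ≈ 0.0033023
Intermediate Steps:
c = -80634065/42204734 (c = -10368*1/11089 + 11139*(-1/11418) = -10368/11089 - 3713/3806 = -80634065/42204734 ≈ -1.9105)
c/(-43434) + Q(64)/19642 = -80634065/42204734/(-43434) + 64/19642 = -80634065/42204734*(-1/43434) + 64*(1/19642) = 80634065/1833120416556 + 32/9821 = 59451760482157/18003075610996476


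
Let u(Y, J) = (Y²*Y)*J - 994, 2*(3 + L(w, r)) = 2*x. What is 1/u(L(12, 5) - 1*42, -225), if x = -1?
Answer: 1/21899606 ≈ 4.5663e-8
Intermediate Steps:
L(w, r) = -4 (L(w, r) = -3 + (2*(-1))/2 = -3 + (½)*(-2) = -3 - 1 = -4)
u(Y, J) = -994 + J*Y³ (u(Y, J) = Y³*J - 994 = J*Y³ - 994 = -994 + J*Y³)
1/u(L(12, 5) - 1*42, -225) = 1/(-994 - 225*(-4 - 1*42)³) = 1/(-994 - 225*(-4 - 42)³) = 1/(-994 - 225*(-46)³) = 1/(-994 - 225*(-97336)) = 1/(-994 + 21900600) = 1/21899606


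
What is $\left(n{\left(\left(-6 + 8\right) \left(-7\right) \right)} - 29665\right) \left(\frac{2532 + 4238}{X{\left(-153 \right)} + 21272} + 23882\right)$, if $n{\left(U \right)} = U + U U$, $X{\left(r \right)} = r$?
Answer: $- \frac{14870362173624}{21119} \approx -7.0412 \cdot 10^{8}$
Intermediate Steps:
$n{\left(U \right)} = U + U^{2}$
$\left(n{\left(\left(-6 + 8\right) \left(-7\right) \right)} - 29665\right) \left(\frac{2532 + 4238}{X{\left(-153 \right)} + 21272} + 23882\right) = \left(\left(-6 + 8\right) \left(-7\right) \left(1 + \left(-6 + 8\right) \left(-7\right)\right) - 29665\right) \left(\frac{2532 + 4238}{-153 + 21272} + 23882\right) = \left(2 \left(-7\right) \left(1 + 2 \left(-7\right)\right) - 29665\right) \left(\frac{6770}{21119} + 23882\right) = \left(- 14 \left(1 - 14\right) - 29665\right) \left(6770 \cdot \frac{1}{21119} + 23882\right) = \left(\left(-14\right) \left(-13\right) - 29665\right) \left(\frac{6770}{21119} + 23882\right) = \left(182 - 29665\right) \frac{504370728}{21119} = \left(-29483\right) \frac{504370728}{21119} = - \frac{14870362173624}{21119}$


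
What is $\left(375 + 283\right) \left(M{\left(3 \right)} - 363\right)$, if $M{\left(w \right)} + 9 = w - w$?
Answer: $-244776$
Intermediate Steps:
$M{\left(w \right)} = -9$ ($M{\left(w \right)} = -9 + \left(w - w\right) = -9 + 0 = -9$)
$\left(375 + 283\right) \left(M{\left(3 \right)} - 363\right) = \left(375 + 283\right) \left(-9 - 363\right) = 658 \left(-372\right) = -244776$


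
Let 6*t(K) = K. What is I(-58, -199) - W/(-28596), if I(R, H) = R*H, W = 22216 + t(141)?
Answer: 660154543/57192 ≈ 11543.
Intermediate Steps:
t(K) = K/6
W = 44479/2 (W = 22216 + (⅙)*141 = 22216 + 47/2 = 44479/2 ≈ 22240.)
I(R, H) = H*R
I(-58, -199) - W/(-28596) = -199*(-58) - 44479/(2*(-28596)) = 11542 - 44479*(-1)/(2*28596) = 11542 - 1*(-44479/57192) = 11542 + 44479/57192 = 660154543/57192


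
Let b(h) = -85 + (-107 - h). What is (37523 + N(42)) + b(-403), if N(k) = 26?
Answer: 37760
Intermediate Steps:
b(h) = -192 - h
(37523 + N(42)) + b(-403) = (37523 + 26) + (-192 - 1*(-403)) = 37549 + (-192 + 403) = 37549 + 211 = 37760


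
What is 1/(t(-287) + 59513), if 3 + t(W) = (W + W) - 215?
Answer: 1/58721 ≈ 1.7030e-5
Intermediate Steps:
t(W) = -218 + 2*W (t(W) = -3 + ((W + W) - 215) = -3 + (2*W - 215) = -3 + (-215 + 2*W) = -218 + 2*W)
1/(t(-287) + 59513) = 1/((-218 + 2*(-287)) + 59513) = 1/((-218 - 574) + 59513) = 1/(-792 + 59513) = 1/58721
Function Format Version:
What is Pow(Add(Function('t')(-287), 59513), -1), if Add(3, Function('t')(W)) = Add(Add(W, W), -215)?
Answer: Rational(1, 58721) ≈ 1.7030e-5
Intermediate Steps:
Function('t')(W) = Add(-218, Mul(2, W)) (Function('t')(W) = Add(-3, Add(Add(W, W), -215)) = Add(-3, Add(Mul(2, W), -215)) = Add(-3, Add(-215, Mul(2, W))) = Add(-218, Mul(2, W)))
Pow(Add(Function('t')(-287), 59513), -1) = Pow(Add(Add(-218, Mul(2, -287)), 59513), -1) = Pow(Add(Add(-218, -574), 59513), -1) = Pow(Add(-792, 59513), -1) = Pow(58721, -1) = Rational(1, 58721)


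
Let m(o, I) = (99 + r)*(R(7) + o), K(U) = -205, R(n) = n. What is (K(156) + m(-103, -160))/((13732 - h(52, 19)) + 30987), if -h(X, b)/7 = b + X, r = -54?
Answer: -4525/45216 ≈ -0.10008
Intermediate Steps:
h(X, b) = -7*X - 7*b (h(X, b) = -7*(b + X) = -7*(X + b) = -7*X - 7*b)
m(o, I) = 315 + 45*o (m(o, I) = (99 - 54)*(7 + o) = 45*(7 + o) = 315 + 45*o)
(K(156) + m(-103, -160))/((13732 - h(52, 19)) + 30987) = (-205 + (315 + 45*(-103)))/((13732 - (-7*52 - 7*19)) + 30987) = (-205 + (315 - 4635))/((13732 - (-364 - 133)) + 30987) = (-205 - 4320)/((13732 - 1*(-497)) + 30987) = -4525/((13732 + 497) + 30987) = -4525/(14229 + 30987) = -4525/45216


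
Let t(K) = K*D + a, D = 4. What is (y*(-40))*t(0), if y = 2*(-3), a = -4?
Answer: -960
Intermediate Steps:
t(K) = -4 + 4*K (t(K) = K*4 - 4 = 4*K - 4 = -4 + 4*K)
y = -6
(y*(-40))*t(0) = (-6*(-40))*(-4 + 4*0) = 240*(-4 + 0) = 240*(-4) = -960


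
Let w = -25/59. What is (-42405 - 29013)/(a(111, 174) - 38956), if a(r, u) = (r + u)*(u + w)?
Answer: -4213662/620281 ≈ -6.7932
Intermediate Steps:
w = -25/59 (w = -25*1/59 = -25/59 ≈ -0.42373)
a(r, u) = (-25/59 + u)*(r + u) (a(r, u) = (r + u)*(u - 25/59) = (r + u)*(-25/59 + u) = (-25/59 + u)*(r + u))
(-42405 - 29013)/(a(111, 174) - 38956) = (-42405 - 29013)/((174**2 - 25/59*111 - 25/59*174 + 111*174) - 38956) = -71418/((30276 - 2775/59 - 4350/59 + 19314) - 38956) = -71418/(2918685/59 - 38956) = -71418/620281/59 = -71418*59/620281 = -4213662/620281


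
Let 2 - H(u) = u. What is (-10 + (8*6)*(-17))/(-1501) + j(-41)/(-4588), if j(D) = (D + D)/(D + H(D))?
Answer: 3851229/6886588 ≈ 0.55924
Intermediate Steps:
H(u) = 2 - u
j(D) = D (j(D) = (D + D)/(D + (2 - D)) = (2*D)/2 = (2*D)*(½) = D)
(-10 + (8*6)*(-17))/(-1501) + j(-41)/(-4588) = (-10 + (8*6)*(-17))/(-1501) - 41/(-4588) = (-10 + 48*(-17))*(-1/1501) - 41*(-1/4588) = (-10 - 816)*(-1/1501) + 41/4588 = -826*(-1/1501) + 41/4588 = 826/1501 + 41/4588 = 3851229/6886588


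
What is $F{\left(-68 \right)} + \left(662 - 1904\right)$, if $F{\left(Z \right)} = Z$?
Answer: $-1310$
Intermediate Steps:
$F{\left(-68 \right)} + \left(662 - 1904\right) = -68 + \left(662 - 1904\right) = -68 - 1242 = -1310$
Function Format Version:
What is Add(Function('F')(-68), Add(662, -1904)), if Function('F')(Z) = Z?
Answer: -1310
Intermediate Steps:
Add(Function('F')(-68), Add(662, -1904)) = Add(-68, Add(662, -1904)) = Add(-68, -1242) = -1310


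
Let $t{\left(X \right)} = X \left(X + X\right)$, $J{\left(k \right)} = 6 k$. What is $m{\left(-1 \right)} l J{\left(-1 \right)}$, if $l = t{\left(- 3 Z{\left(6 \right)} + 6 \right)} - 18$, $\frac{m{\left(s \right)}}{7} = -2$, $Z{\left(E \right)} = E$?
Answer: $22680$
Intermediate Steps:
$m{\left(s \right)} = -14$ ($m{\left(s \right)} = 7 \left(-2\right) = -14$)
$t{\left(X \right)} = 2 X^{2}$ ($t{\left(X \right)} = X 2 X = 2 X^{2}$)
$l = 270$ ($l = 2 \left(\left(-3\right) 6 + 6\right)^{2} - 18 = 2 \left(-18 + 6\right)^{2} - 18 = 2 \left(-12\right)^{2} - 18 = 2 \cdot 144 - 18 = 288 - 18 = 270$)
$m{\left(-1 \right)} l J{\left(-1 \right)} = \left(-14\right) 270 \cdot 6 \left(-1\right) = \left(-3780\right) \left(-6\right) = 22680$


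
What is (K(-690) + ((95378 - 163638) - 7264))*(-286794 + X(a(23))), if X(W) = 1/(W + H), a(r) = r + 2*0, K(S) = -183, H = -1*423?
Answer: 8684925418907/400 ≈ 2.1712e+10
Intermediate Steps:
H = -423
a(r) = r (a(r) = r + 0 = r)
X(W) = 1/(-423 + W) (X(W) = 1/(W - 423) = 1/(-423 + W))
(K(-690) + ((95378 - 163638) - 7264))*(-286794 + X(a(23))) = (-183 + ((95378 - 163638) - 7264))*(-286794 + 1/(-423 + 23)) = (-183 + (-68260 - 7264))*(-286794 + 1/(-400)) = (-183 - 75524)*(-286794 - 1/400) = -75707*(-114717601/400) = 8684925418907/400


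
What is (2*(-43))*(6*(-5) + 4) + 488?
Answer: 2724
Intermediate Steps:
(2*(-43))*(6*(-5) + 4) + 488 = -86*(-30 + 4) + 488 = -86*(-26) + 488 = 2236 + 488 = 2724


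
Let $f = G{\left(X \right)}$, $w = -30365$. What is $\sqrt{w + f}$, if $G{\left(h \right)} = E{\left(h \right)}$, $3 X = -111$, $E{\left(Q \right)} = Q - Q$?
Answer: $i \sqrt{30365} \approx 174.26 i$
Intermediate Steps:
$E{\left(Q \right)} = 0$
$X = -37$ ($X = \frac{1}{3} \left(-111\right) = -37$)
$G{\left(h \right)} = 0$
$f = 0$
$\sqrt{w + f} = \sqrt{-30365 + 0} = \sqrt{-30365} = i \sqrt{30365}$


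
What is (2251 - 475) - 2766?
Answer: -990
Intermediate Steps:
(2251 - 475) - 2766 = 1776 - 2766 = -990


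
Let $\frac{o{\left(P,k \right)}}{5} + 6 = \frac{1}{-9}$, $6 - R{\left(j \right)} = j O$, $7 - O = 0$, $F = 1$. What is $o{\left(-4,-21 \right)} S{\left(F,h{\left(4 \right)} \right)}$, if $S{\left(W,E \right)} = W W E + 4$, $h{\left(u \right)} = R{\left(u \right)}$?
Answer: $550$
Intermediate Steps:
$O = 7$ ($O = 7 - 0 = 7 + 0 = 7$)
$R{\left(j \right)} = 6 - 7 j$ ($R{\left(j \right)} = 6 - j 7 = 6 - 7 j$)
$o{\left(P,k \right)} = - \frac{275}{9}$ ($o{\left(P,k \right)} = -30 + \frac{5}{-9} = -30 + 5 \left(- \frac{1}{9}\right) = -30 - \frac{5}{9} = - \frac{275}{9}$)
$h{\left(u \right)} = 6 - 7 u$
$S{\left(W,E \right)} = 4 + E W^{2}$ ($S{\left(W,E \right)} = W^{2} E + 4 = E W^{2} + 4 = 4 + E W^{2}$)
$o{\left(-4,-21 \right)} S{\left(F,h{\left(4 \right)} \right)} = - \frac{275 \left(4 + \left(6 - 28\right) 1^{2}\right)}{9} = - \frac{275 \left(4 + \left(6 - 28\right) 1\right)}{9} = - \frac{275 \left(4 - 22\right)}{9} = \left(- \frac{275}{9}\right) \left(-18\right) = 550$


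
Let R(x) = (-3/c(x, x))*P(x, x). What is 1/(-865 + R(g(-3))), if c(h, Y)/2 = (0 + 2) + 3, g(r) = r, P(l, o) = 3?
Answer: -10/8659 ≈ -0.0011549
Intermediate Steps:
c(h, Y) = 10 (c(h, Y) = 2*((0 + 2) + 3) = 2*(2 + 3) = 2*5 = 10)
R(x) = -9/10 (R(x) = -3/10*3 = -9/10)
1/(-865 + R(g(-3))) = 1/(-865 - 9/10) = 1/(-8659/10) = -10/8659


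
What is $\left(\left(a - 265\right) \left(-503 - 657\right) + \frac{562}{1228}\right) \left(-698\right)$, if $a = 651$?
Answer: $\frac{95948601291}{307} \approx 3.1254 \cdot 10^{8}$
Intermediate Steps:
$\left(\left(a - 265\right) \left(-503 - 657\right) + \frac{562}{1228}\right) \left(-698\right) = \left(\left(651 - 265\right) \left(-503 - 657\right) + \frac{562}{1228}\right) \left(-698\right) = \left(386 \left(-1160\right) + 562 \cdot \frac{1}{1228}\right) \left(-698\right) = \left(-447760 + \frac{281}{614}\right) \left(-698\right) = \left(- \frac{274924359}{614}\right) \left(-698\right) = \frac{95948601291}{307}$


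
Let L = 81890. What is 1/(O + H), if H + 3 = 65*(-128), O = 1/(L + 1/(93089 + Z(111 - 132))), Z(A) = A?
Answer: -7621338521/63432400417215 ≈ -0.00012015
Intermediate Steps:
O = 93068/7621338521 (O = 1/(81890 + 1/(93089 + (111 - 132))) = 1/(81890 + 1/(93089 - 21)) = 1/(81890 + 1/93068) = 1/(7621338521/93068) = 93068/7621338521 ≈ 1.2212e-5)
H = -8323 (H = -3 + 65*(-128) = -3 - 8320 = -8323)
1/(O + H) = 1/(93068/7621338521 - 8323) = 1/(-63432400417215/7621338521) = -7621338521/63432400417215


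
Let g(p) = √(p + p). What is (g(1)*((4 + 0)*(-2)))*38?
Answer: -304*√2 ≈ -429.92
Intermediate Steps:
g(p) = √2*√p (g(p) = √(2*p) = √2*√p)
(g(1)*((4 + 0)*(-2)))*38 = ((√2*√1)*((4 + 0)*(-2)))*38 = ((√2*1)*(4*(-2)))*38 = (√2*(-8))*38 = -8*√2*38 = -304*√2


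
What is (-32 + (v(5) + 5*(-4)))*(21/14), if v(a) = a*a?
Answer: -81/2 ≈ -40.500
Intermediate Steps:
v(a) = a²
(-32 + (v(5) + 5*(-4)))*(21/14) = (-32 + (5² + 5*(-4)))*(21/14) = (-32 + (25 - 20))*(21*(1/14)) = (-32 + 5)*(3/2) = -27*3/2 = -81/2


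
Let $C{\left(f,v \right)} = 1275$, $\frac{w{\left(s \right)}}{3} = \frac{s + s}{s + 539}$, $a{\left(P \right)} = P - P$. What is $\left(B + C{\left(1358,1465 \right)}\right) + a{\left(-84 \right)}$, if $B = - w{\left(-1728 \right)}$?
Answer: $\frac{1505607}{1189} \approx 1266.3$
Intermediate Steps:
$a{\left(P \right)} = 0$
$w{\left(s \right)} = \frac{6 s}{539 + s}$ ($w{\left(s \right)} = 3 \frac{s + s}{s + 539} = 3 \frac{2 s}{539 + s} = \frac{6 s}{539 + s}$)
$B = - \frac{10368}{1189}$ ($B = - \frac{6 \left(-1728\right)}{539 - 1728} = - \frac{6 \left(-1728\right)}{-1189} = - \frac{6 \left(-1728\right) \left(-1\right)}{1189} = \left(-1\right) \frac{10368}{1189} = - \frac{10368}{1189} \approx -8.7199$)
$\left(B + C{\left(1358,1465 \right)}\right) + a{\left(-84 \right)} = \left(- \frac{10368}{1189} + 1275\right) + 0 = \frac{1505607}{1189} + 0 = \frac{1505607}{1189}$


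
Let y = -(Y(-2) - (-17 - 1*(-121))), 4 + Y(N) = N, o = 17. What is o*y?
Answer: 1870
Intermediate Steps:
Y(N) = -4 + N
y = 110 (y = -((-4 - 2) - (-17 - 1*(-121))) = -(-6 - (-17 + 121)) = -(-6 - 1*104) = -(-6 - 104) = -1*(-110) = 110)
o*y = 17*110 = 1870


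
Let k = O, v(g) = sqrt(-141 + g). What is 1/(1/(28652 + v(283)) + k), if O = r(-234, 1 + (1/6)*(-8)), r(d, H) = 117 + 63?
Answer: 147768681812/26598367883521 + sqrt(142)/26598367883521 ≈ 0.0055556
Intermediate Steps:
r(d, H) = 180
O = 180
k = 180
1/(1/(28652 + v(283)) + k) = 1/(1/(28652 + sqrt(-141 + 283)) + 180) = 1/(1/(28652 + sqrt(142)) + 180) = 1/(180 + 1/(28652 + sqrt(142)))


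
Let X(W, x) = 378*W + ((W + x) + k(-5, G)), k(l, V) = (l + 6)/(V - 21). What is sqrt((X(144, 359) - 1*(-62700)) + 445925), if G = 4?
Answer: sqrt(162868823)/17 ≈ 750.71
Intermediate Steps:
k(l, V) = (6 + l)/(-21 + V)
X(W, x) = -1/17 + x + 379*W (X(W, x) = 378*W + ((W + x) + (6 - 5)/(-21 + 4)) = 378*W + ((W + x) + 1/(-17)) = 378*W + ((W + x) - 1/17*1) = 378*W + ((W + x) - 1/17) = 378*W + (-1/17 + W + x) = -1/17 + x + 379*W)
sqrt((X(144, 359) - 1*(-62700)) + 445925) = sqrt(((-1/17 + 359 + 379*144) - 1*(-62700)) + 445925) = sqrt(((-1/17 + 359 + 54576) + 62700) + 445925) = sqrt((933894/17 + 62700) + 445925) = sqrt(1999794/17 + 445925) = sqrt(9580519/17) = sqrt(162868823)/17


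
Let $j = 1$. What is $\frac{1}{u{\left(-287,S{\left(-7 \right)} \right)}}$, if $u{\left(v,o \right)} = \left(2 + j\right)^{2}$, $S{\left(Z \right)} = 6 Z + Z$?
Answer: $\frac{1}{9} \approx 0.11111$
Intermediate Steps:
$S{\left(Z \right)} = 7 Z$
$u{\left(v,o \right)} = 9$ ($u{\left(v,o \right)} = \left(2 + 1\right)^{2} = 3^{2} = 9$)
$\frac{1}{u{\left(-287,S{\left(-7 \right)} \right)}} = \frac{1}{9}$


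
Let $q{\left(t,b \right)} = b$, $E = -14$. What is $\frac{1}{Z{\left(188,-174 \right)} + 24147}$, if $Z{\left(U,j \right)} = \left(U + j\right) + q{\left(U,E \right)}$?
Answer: $\frac{1}{24147} \approx 4.1413 \cdot 10^{-5}$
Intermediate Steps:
$Z{\left(U,j \right)} = -14 + U + j$ ($Z{\left(U,j \right)} = \left(U + j\right) - 14 = -14 + U + j$)
$\frac{1}{Z{\left(188,-174 \right)} + 24147} = \frac{1}{\left(-14 + 188 - 174\right) + 24147} = \frac{1}{0 + 24147} = \frac{1}{24147}$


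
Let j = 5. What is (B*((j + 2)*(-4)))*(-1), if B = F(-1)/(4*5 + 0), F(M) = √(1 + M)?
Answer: 0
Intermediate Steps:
B = 0 (B = √(1 - 1)/(4*5 + 0) = √0/(20 + 0) = 0/20 = 0*(1/20) = 0)
(B*((j + 2)*(-4)))*(-1) = (0*((5 + 2)*(-4)))*(-1) = (0*(7*(-4)))*(-1) = (0*(-28))*(-1) = 0*(-1) = 0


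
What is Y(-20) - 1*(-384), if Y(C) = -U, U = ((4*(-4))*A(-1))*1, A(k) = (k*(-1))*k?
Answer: 368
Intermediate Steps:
A(k) = -k² (A(k) = (-k)*k = -k²)
U = 16 (U = ((4*(-4))*(-1*(-1)²))*1 = -(-16)*1 = -16*(-1)*1 = 16*1 = 16)
Y(C) = -16 (Y(C) = -1*16 = -16)
Y(-20) - 1*(-384) = -16 - 1*(-384) = -16 + 384 = 368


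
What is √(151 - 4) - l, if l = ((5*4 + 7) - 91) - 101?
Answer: 165 + 7*√3 ≈ 177.12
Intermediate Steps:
l = -165 (l = ((20 + 7) - 91) - 101 = (27 - 91) - 101 = -64 - 101 = -165)
√(151 - 4) - l = √(151 - 4) - 1*(-165) = √147 + 165 = 7*√3 + 165 = 165 + 7*√3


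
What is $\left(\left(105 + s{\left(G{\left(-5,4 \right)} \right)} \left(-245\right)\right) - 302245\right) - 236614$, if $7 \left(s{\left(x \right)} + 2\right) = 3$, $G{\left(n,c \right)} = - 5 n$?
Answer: $-538369$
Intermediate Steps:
$s{\left(x \right)} = - \frac{11}{7}$ ($s{\left(x \right)} = -2 + \frac{1}{7} \cdot 3 = -2 + \frac{3}{7} = - \frac{11}{7}$)
$\left(\left(105 + s{\left(G{\left(-5,4 \right)} \right)} \left(-245\right)\right) - 302245\right) - 236614 = \left(\left(105 - -385\right) - 302245\right) - 236614 = \left(\left(105 + 385\right) - 302245\right) - 236614 = \left(490 - 302245\right) - 236614 = -301755 - 236614 = -538369$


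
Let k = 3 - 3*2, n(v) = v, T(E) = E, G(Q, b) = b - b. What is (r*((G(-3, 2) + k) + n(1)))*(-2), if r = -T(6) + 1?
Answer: -20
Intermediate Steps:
G(Q, b) = 0
k = -3 (k = 3 - 6 = -3)
r = -5 (r = -1*6 + 1 = -6 + 1 = -5)
(r*((G(-3, 2) + k) + n(1)))*(-2) = -5*((0 - 3) + 1)*(-2) = -5*(-3 + 1)*(-2) = -5*(-2)*(-2) = 10*(-2) = -20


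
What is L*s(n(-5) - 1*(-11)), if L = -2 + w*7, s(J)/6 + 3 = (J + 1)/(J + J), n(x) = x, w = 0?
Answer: 29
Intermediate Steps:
s(J) = -18 + 3*(1 + J)/J (s(J) = -18 + 6*((J + 1)/(J + J)) = -18 + 6*((1 + J)/((2*J))) = -18 + 6*((1 + J)*(1/(2*J))) = -18 + 6*((1 + J)/(2*J)) = -18 + 3*(1 + J)/J)
L = -2 (L = -2 + 0*7 = -2 + 0 = -2)
L*s(n(-5) - 1*(-11)) = -2*(-15 + 3/(-5 - 1*(-11))) = -2*(-15 + 3/(-5 + 11)) = -2*(-15 + 3/6) = -2*(-15 + 3*(⅙)) = -2*(-15 + ½) = -2*(-29/2) = 29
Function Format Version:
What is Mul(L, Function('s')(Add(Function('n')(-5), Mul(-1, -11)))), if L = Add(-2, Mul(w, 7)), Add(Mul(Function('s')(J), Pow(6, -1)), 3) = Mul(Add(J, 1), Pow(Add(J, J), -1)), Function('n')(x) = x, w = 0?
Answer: 29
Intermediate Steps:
Function('s')(J) = Add(-18, Mul(3, Pow(J, -1), Add(1, J))) (Function('s')(J) = Add(-18, Mul(6, Mul(Add(J, 1), Pow(Add(J, J), -1)))) = Add(-18, Mul(6, Mul(Add(1, J), Pow(Mul(2, J), -1)))) = Add(-18, Mul(6, Mul(Add(1, J), Mul(Rational(1, 2), Pow(J, -1))))) = Add(-18, Mul(6, Mul(Rational(1, 2), Pow(J, -1), Add(1, J)))) = Add(-18, Mul(3, Pow(J, -1), Add(1, J))))
L = -2 (L = Add(-2, Mul(0, 7)) = Add(-2, 0) = -2)
Mul(L, Function('s')(Add(Function('n')(-5), Mul(-1, -11)))) = Mul(-2, Add(-15, Mul(3, Pow(Add(-5, Mul(-1, -11)), -1)))) = Mul(-2, Add(-15, Mul(3, Pow(Add(-5, 11), -1)))) = Mul(-2, Add(-15, Mul(3, Pow(6, -1)))) = Mul(-2, Add(-15, Mul(3, Rational(1, 6)))) = Mul(-2, Add(-15, Rational(1, 2))) = Mul(-2, Rational(-29, 2)) = 29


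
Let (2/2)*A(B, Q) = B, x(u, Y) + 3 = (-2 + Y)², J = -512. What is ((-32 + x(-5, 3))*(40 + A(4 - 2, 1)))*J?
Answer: 731136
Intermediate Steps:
x(u, Y) = -3 + (-2 + Y)²
A(B, Q) = B
((-32 + x(-5, 3))*(40 + A(4 - 2, 1)))*J = ((-32 + (-3 + (-2 + 3)²))*(40 + (4 - 2)))*(-512) = ((-32 + (-3 + 1²))*(40 + 2))*(-512) = ((-32 + (-3 + 1))*42)*(-512) = ((-32 - 2)*42)*(-512) = -34*42*(-512) = -1428*(-512) = 731136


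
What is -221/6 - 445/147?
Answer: -11719/294 ≈ -39.861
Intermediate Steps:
-221/6 - 445/147 = -11719/294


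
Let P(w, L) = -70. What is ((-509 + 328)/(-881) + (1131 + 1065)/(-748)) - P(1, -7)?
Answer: 11082468/164747 ≈ 67.270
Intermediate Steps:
((-509 + 328)/(-881) + (1131 + 1065)/(-748)) - P(1, -7) = ((-509 + 328)/(-881) + (1131 + 1065)/(-748)) - 1*(-70) = (-181*(-1/881) + 2196*(-1/748)) + 70 = (181/881 - 549/187) + 70 = -449822/164747 + 70 = 11082468/164747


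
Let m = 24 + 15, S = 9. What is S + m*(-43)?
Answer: -1668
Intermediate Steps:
m = 39
S + m*(-43) = 9 + 39*(-43) = 9 - 1677 = -1668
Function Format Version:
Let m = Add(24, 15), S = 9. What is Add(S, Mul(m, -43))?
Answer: -1668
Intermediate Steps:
m = 39
Add(S, Mul(m, -43)) = Add(9, Mul(39, -43)) = Add(9, -1677) = -1668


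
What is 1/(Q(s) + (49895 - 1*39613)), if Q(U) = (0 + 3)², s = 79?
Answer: 1/10291 ≈ 9.7172e-5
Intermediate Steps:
Q(U) = 9 (Q(U) = 3² = 9)
1/(Q(s) + (49895 - 1*39613)) = 1/(9 + (49895 - 1*39613)) = 1/(9 + (49895 - 39613)) = 1/(9 + 10282) = 1/10291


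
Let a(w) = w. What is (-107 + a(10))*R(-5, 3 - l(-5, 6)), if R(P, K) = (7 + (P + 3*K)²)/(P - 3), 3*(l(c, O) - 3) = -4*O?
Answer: 4462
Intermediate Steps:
l(c, O) = 3 - 4*O/3 (l(c, O) = 3 + (-4*O)/3 = 3 - 4*O/3)
R(P, K) = (7 + (P + 3*K)²)/(-3 + P)
(-107 + a(10))*R(-5, 3 - l(-5, 6)) = (-107 + 10)*((7 + (-5 + 3*(3 - (3 - 4/3*6)))²)/(-3 - 5)) = -97*(7 + (-5 + 3*(3 - (3 - 8)))²)/(-8) = -(-97)*(7 + (-5 + 3*(3 - 1*(-5)))²)/8 = -(-97)*(7 + (-5 + 3*(3 + 5))²)/8 = -(-97)*(7 + (-5 + 3*8)²)/8 = -(-97)*(7 + (-5 + 24)²)/8 = -(-97)*(7 + 19²)/8 = -(-97)*(7 + 361)/8 = -(-97)*368/8 = -97*(-46) = 4462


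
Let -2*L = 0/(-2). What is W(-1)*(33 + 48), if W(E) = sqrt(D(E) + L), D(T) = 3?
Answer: 81*sqrt(3) ≈ 140.30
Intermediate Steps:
L = 0 (L = -0/(-2) = -0*(-1)/2 = -1/2*0 = 0)
W(E) = sqrt(3) (W(E) = sqrt(3 + 0) = sqrt(3))
W(-1)*(33 + 48) = sqrt(3)*(33 + 48) = sqrt(3)*81 = 81*sqrt(3)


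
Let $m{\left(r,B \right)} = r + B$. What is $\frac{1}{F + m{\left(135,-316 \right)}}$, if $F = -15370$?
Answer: $- \frac{1}{15551} \approx -6.4305 \cdot 10^{-5}$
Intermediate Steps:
$m{\left(r,B \right)} = B + r$
$\frac{1}{F + m{\left(135,-316 \right)}} = \frac{1}{-15370 + \left(-316 + 135\right)} = \frac{1}{-15370 - 181} = \frac{1}{-15551} = - \frac{1}{15551}$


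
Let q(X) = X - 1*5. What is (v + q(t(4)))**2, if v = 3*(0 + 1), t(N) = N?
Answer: 4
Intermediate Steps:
q(X) = -5 + X (q(X) = X - 5 = -5 + X)
v = 3 (v = 3*1 = 3)
(v + q(t(4)))**2 = (3 + (-5 + 4))**2 = (3 - 1)**2 = 2**2 = 4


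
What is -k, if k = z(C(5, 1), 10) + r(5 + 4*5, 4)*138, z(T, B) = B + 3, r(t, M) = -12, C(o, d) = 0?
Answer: 1643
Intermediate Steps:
z(T, B) = 3 + B
k = -1643 (k = (3 + 10) - 12*138 = 13 - 1656 = -1643)
-k = -1*(-1643) = 1643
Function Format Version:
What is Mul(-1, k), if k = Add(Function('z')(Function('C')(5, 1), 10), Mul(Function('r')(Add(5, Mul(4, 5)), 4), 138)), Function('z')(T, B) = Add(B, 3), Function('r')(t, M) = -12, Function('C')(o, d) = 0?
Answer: 1643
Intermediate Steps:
Function('z')(T, B) = Add(3, B)
k = -1643 (k = Add(Add(3, 10), Mul(-12, 138)) = Add(13, -1656) = -1643)
Mul(-1, k) = Mul(-1, -1643) = 1643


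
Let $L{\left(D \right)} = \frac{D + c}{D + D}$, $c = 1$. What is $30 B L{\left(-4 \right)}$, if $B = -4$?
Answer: $-45$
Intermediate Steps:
$L{\left(D \right)} = \frac{1 + D}{2 D}$ ($L{\left(D \right)} = \frac{D + 1}{D + D} = \frac{1 + D}{2 D}$)
$30 B L{\left(-4 \right)} = 30 \left(-4\right) \frac{1 - 4}{2 \left(-4\right)} = - 120 \cdot \frac{1}{2} \left(- \frac{1}{4}\right) \left(-3\right) = \left(-120\right) \frac{3}{8} = -45$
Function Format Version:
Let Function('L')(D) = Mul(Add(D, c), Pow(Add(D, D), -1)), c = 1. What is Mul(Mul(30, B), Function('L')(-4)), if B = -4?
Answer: -45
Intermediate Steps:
Function('L')(D) = Mul(Rational(1, 2), Pow(D, -1), Add(1, D)) (Function('L')(D) = Mul(Add(D, 1), Pow(Add(D, D), -1)) = Mul(Add(1, D), Pow(Mul(2, D), -1)) = Mul(Add(1, D), Mul(Rational(1, 2), Pow(D, -1))) = Mul(Rational(1, 2), Pow(D, -1), Add(1, D)))
Mul(Mul(30, B), Function('L')(-4)) = Mul(Mul(30, -4), Mul(Rational(1, 2), Pow(-4, -1), Add(1, -4))) = Mul(-120, Mul(Rational(1, 2), Rational(-1, 4), -3)) = Mul(-120, Rational(3, 8)) = -45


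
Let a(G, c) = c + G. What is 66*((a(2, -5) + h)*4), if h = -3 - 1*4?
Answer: -2640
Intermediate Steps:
a(G, c) = G + c
h = -7 (h = -3 - 4 = -7)
66*((a(2, -5) + h)*4) = 66*(((2 - 5) - 7)*4) = 66*((-3 - 7)*4) = 66*(-10*4) = 66*(-40) = -2640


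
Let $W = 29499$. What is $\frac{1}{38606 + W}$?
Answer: $\frac{1}{68105} \approx 1.4683 \cdot 10^{-5}$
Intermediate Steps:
$\frac{1}{38606 + W} = \frac{1}{38606 + 29499} = \frac{1}{68105}$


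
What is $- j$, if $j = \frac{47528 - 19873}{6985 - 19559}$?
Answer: $\frac{27655}{12574} \approx 2.1994$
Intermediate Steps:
$j = - \frac{27655}{12574}$ ($j = \frac{27655}{-12574} = 27655 \left(- \frac{1}{12574}\right) = - \frac{27655}{12574} \approx -2.1994$)
$- j = \left(-1\right) \left(- \frac{27655}{12574}\right) = \frac{27655}{12574}$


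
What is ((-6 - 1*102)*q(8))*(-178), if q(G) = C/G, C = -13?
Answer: -31239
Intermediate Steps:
q(G) = -13/G
((-6 - 1*102)*q(8))*(-178) = ((-6 - 1*102)*(-13/8))*(-178) = ((-6 - 102)*(-13*⅛))*(-178) = -108*(-13/8)*(-178) = (351/2)*(-178) = -31239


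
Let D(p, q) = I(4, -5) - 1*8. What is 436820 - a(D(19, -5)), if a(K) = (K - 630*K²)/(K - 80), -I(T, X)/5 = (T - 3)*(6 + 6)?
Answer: 15434043/37 ≈ 4.1714e+5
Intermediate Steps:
I(T, X) = 180 - 60*T (I(T, X) = -5*(T - 3)*(6 + 6) = -5*(-3 + T)*12 = -5*(-36 + 12*T) = 180 - 60*T)
D(p, q) = -68 (D(p, q) = (180 - 60*4) - 1*8 = (180 - 240) - 8 = -60 - 8 = -68)
a(K) = (K - 630*K²)/(-80 + K)
436820 - a(D(19, -5)) = 436820 - (-68)*(1 - 630*(-68))/(-80 - 68) = 436820 - (-68)*(1 + 42840)/(-148) = 436820 - (-68)*(-1)*42841/148 = 436820 - 1*728297/37 = 436820 - 728297/37 = 15434043/37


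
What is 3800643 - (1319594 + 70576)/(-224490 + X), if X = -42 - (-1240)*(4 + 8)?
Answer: 132802299401/34942 ≈ 3.8006e+6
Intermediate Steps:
X = 14838 (X = -42 - (-1240)*12 = -42 - 620*(-24) = -42 + 14880 = 14838)
3800643 - (1319594 + 70576)/(-224490 + X) = 3800643 - (1319594 + 70576)/(-224490 + 14838) = 3800643 - 1390170/(-209652) = 3800643 - 1390170*(-1)/209652 = 3800643 - 1*(-231695/34942) = 3800643 + 231695/34942 = 132802299401/34942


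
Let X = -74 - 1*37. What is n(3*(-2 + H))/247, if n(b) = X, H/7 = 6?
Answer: -111/247 ≈ -0.44939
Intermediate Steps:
H = 42 (H = 7*6 = 42)
X = -111 (X = -74 - 37 = -111)
n(b) = -111
n(3*(-2 + H))/247 = -111/247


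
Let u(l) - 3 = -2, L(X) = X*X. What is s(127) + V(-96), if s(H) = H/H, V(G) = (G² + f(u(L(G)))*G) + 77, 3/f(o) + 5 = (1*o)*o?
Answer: 9366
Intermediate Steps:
L(X) = X²
u(l) = 1 (u(l) = 3 - 2 = 1)
f(o) = 3/(-5 + o²) (f(o) = 3/(-5 + (1*o)*o) = 3/(-5 + o*o) = 3/(-5 + o²))
V(G) = 77 + G² - 3*G/4 (V(G) = (G² + (3/(-5 + 1²))*G) + 77 = (G² + (3/(-5 + 1))*G) + 77 = (G² + (3/(-4))*G) + 77 = (G² + (3*(-¼))*G) + 77 = (G² - 3*G/4) + 77 = 77 + G² - 3*G/4)
s(H) = 1
s(127) + V(-96) = 1 + (77 + (-96)² - ¾*(-96)) = 1 + (77 + 9216 + 72) = 1 + 9365 = 9366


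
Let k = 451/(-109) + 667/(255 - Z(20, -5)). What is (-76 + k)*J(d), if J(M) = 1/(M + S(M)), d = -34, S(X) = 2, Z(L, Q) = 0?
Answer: 1077361/444720 ≈ 2.4226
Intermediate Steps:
k = -42302/27795 (k = 451/(-109) + 667/(255 - 1*0) = 451*(-1/109) + 667/(255 + 0) = -451/109 + 667/255 = -42302/27795 ≈ -1.5219)
J(M) = 1/(2 + M) (J(M) = 1/(M + 2) = 1/(2 + M))
(-76 + k)*J(d) = (-76 - 42302/27795)/(2 - 34) = -2154722/27795/(-32) = -2154722/27795*(-1/32) = 1077361/444720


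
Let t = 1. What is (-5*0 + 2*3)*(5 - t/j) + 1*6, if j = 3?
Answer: 34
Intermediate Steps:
(-5*0 + 2*3)*(5 - t/j) + 1*6 = (-5*0 + 2*3)*(5 - 1/3) + 1*6 = (0 + 6)*(5 - 1/3) + 6 = 6*(5 - 1*1/3) + 6 = 6*(5 - 1/3) + 6 = 6*(14/3) + 6 = 28 + 6 = 34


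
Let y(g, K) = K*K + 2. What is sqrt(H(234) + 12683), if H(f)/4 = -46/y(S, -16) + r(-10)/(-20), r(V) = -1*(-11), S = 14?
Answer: 4*sqrt(329702070)/645 ≈ 112.61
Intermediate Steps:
r(V) = 11
y(g, K) = 2 + K**2 (y(g, K) = K**2 + 2 = 2 + K**2)
H(f) = -1879/645 (H(f) = 4*(-46/(2 + (-16)**2) + 11/(-20)) = 4*(-46/(2 + 256) + 11*(-1/20)) = 4*(-46/258 - 11/20) = 4*(-46*1/258 - 11/20) = 4*(-23/129 - 11/20) = 4*(-1879/2580) = -1879/645)
sqrt(H(234) + 12683) = sqrt(-1879/645 + 12683) = sqrt(8178656/645) = 4*sqrt(329702070)/645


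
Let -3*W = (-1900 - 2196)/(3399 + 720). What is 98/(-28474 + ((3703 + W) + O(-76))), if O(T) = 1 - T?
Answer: -605493/152569831 ≈ -0.0039686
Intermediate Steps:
W = 4096/12357 (W = -(-1900 - 2196)/(3*(3399 + 720)) = -(-4096)/(3*4119) = -⅓*(-4096/4119) = 4096/12357 ≈ 0.33147)
98/(-28474 + ((3703 + W) + O(-76))) = 98/(-28474 + ((3703 + 4096/12357) + (1 - 1*(-76)))) = 98/(-28474 + (45762067/12357 + (1 + 76))) = 98/(-28474 + (45762067/12357 + 77)) = 98/(-28474 + 46713556/12357) = 98/(-305139662/12357) = 98*(-12357/305139662) = -605493/152569831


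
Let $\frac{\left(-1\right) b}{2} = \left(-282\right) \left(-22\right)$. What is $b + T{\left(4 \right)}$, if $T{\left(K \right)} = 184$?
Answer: $-12224$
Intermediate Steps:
$b = -12408$ ($b = - 2 \left(\left(-282\right) \left(-22\right)\right) = \left(-2\right) 6204 = -12408$)
$b + T{\left(4 \right)} = -12408 + 184 = -12224$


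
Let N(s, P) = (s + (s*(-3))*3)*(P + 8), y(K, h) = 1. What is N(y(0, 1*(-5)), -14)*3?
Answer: 144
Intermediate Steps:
N(s, P) = -8*s*(8 + P) (N(s, P) = (s - 3*s*3)*(8 + P) = (s - 9*s)*(8 + P) = (-8*s)*(8 + P) = -8*s*(8 + P))
N(y(0, 1*(-5)), -14)*3 = -8*1*(8 - 14)*3 = -8*1*(-6)*3 = 48*3 = 144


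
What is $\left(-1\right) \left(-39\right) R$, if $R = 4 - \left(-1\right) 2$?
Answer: $234$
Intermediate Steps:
$R = 6$ ($R = 4 - -2 = 4 + 2 = 6$)
$\left(-1\right) \left(-39\right) R = \left(-1\right) \left(-39\right) 6 = 39 \cdot 6 = 234$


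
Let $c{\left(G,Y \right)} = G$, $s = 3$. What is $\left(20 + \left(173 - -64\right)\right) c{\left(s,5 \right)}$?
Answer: $771$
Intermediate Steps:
$\left(20 + \left(173 - -64\right)\right) c{\left(s,5 \right)} = \left(20 + \left(173 - -64\right)\right) 3 = \left(20 + \left(173 + 64\right)\right) 3 = \left(20 + 237\right) 3 = 257 \cdot 3 = 771$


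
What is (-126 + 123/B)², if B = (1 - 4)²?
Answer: 113569/9 ≈ 12619.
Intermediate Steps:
B = 9 (B = (-3)² = 9)
(-126 + 123/B)² = (-126 + 123/9)² = (-126 + 123*(⅑))² = (-126 + 41/3)² = (-337/3)² = 113569/9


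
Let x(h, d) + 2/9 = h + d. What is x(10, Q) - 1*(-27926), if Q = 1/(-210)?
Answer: 17599537/630 ≈ 27936.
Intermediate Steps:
Q = -1/210 ≈ -0.0047619
x(h, d) = -2/9 + d + h (x(h, d) = -2/9 + (h + d) = -2/9 + (d + h) = -2/9 + d + h)
x(10, Q) - 1*(-27926) = (-2/9 - 1/210 + 10) - 1*(-27926) = 6157/630 + 27926 = 17599537/630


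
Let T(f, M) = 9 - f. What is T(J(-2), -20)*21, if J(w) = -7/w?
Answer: 231/2 ≈ 115.50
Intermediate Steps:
T(J(-2), -20)*21 = (9 - (-7)/(-2))*21 = (9 - (-7)*(-1)/2)*21 = (9 - 1*7/2)*21 = (9 - 7/2)*21 = (11/2)*21 = 231/2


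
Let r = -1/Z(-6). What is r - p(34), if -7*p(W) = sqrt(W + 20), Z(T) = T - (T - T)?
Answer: 1/6 + 3*sqrt(6)/7 ≈ 1.2164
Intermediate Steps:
Z(T) = T (Z(T) = T - 1*0 = T + 0 = T)
p(W) = -sqrt(20 + W)/7 (p(W) = -sqrt(W + 20)/7 = -sqrt(20 + W)/7)
r = 1/6 (r = -1/(-6) = -1*(-1/6) = 1/6 ≈ 0.16667)
r - p(34) = 1/6 - (-1)*sqrt(20 + 34)/7 = 1/6 - (-1)*sqrt(54)/7 = 1/6 - (-1)*3*sqrt(6)/7 = 1/6 - (-3)*sqrt(6)/7 = 1/6 + 3*sqrt(6)/7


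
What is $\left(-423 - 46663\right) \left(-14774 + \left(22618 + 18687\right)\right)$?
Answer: $-1249238666$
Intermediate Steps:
$\left(-423 - 46663\right) \left(-14774 + \left(22618 + 18687\right)\right) = - 47086 \left(-14774 + 41305\right) = \left(-47086\right) 26531 = -1249238666$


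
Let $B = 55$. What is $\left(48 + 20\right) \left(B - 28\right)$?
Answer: $1836$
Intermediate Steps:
$\left(48 + 20\right) \left(B - 28\right) = \left(48 + 20\right) \left(55 - 28\right) = 68 \left(55 - 28\right) = 68 \cdot 27 = 1836$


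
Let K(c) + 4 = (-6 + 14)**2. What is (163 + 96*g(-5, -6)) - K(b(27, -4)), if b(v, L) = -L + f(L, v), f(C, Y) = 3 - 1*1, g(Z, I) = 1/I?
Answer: 87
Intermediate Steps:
f(C, Y) = 2 (f(C, Y) = 3 - 1 = 2)
b(v, L) = 2 - L (b(v, L) = -L + 2 = 2 - L)
K(c) = 60 (K(c) = -4 + (-6 + 14)**2 = -4 + 8**2 = -4 + 64 = 60)
(163 + 96*g(-5, -6)) - K(b(27, -4)) = (163 + 96/(-6)) - 1*60 = (163 + 96*(-1/6)) - 60 = (163 - 16) - 60 = 147 - 60 = 87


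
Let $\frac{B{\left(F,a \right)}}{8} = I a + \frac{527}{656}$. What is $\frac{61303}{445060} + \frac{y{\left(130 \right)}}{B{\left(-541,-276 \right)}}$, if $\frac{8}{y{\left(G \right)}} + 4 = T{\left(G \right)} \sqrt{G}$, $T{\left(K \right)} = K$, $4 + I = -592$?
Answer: $\frac{165153298631184917}{1199013540656881740} + \frac{10660 \sqrt{130}}{29634541291569} \approx 0.13774$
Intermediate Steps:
$I = -596$ ($I = -4 - 592 = -596$)
$B{\left(F,a \right)} = \frac{527}{82} - 4768 a$ ($B{\left(F,a \right)} = 8 \left(- 596 a + \frac{527}{656}\right) = 8 \left(\frac{527}{656} - 596 a\right) = \frac{527}{82} - 4768 a$)
$y{\left(G \right)} = \frac{8}{-4 + G^{\frac{3}{2}}}$ ($y{\left(G \right)} = \frac{8}{-4 + G \sqrt{G}} = \frac{8}{-4 + G^{\frac{3}{2}}}$)
$\frac{61303}{445060} + \frac{y{\left(130 \right)}}{B{\left(-541,-276 \right)}} = \frac{61303}{445060} + \frac{8 \frac{1}{-4 + 130^{\frac{3}{2}}}}{\frac{527}{82} - -1315968} = 61303 \cdot \frac{1}{445060} + \frac{8 \frac{1}{-4 + 130 \sqrt{130}}}{\frac{527}{82} + 1315968} = \frac{5573}{40460} + \frac{8 \frac{1}{-4 + 130 \sqrt{130}}}{\frac{107909903}{82}} = \frac{5573}{40460} + \frac{8}{-4 + 130 \sqrt{130}} \cdot \frac{82}{107909903} = \frac{5573}{40460} + \frac{656}{107909903 \left(-4 + 130 \sqrt{130}\right)}$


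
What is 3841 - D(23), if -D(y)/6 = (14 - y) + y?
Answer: 3925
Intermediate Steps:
D(y) = -84 (D(y) = -6*((14 - y) + y) = -6*14 = -84)
3841 - D(23) = 3841 - 1*(-84) = 3841 + 84 = 3925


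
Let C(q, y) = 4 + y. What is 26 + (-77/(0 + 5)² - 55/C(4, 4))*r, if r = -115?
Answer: 46833/40 ≈ 1170.8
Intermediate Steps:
26 + (-77/(0 + 5)² - 55/C(4, 4))*r = 26 + (-77/(0 + 5)² - 55/(4 + 4))*(-115) = 26 + (-77/(5²) - 55/8)*(-115) = 26 + (-77/25 - 55*⅛)*(-115) = 26 + (-77*1/25 - 55/8)*(-115) = 26 + (-77/25 - 55/8)*(-115) = 26 - 1991/200*(-115) = 26 + 45793/40 = 46833/40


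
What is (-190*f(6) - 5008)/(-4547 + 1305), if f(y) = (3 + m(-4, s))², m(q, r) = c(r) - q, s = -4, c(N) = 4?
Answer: 13999/1621 ≈ 8.6360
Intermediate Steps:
m(q, r) = 4 - q
f(y) = 121 (f(y) = (3 + (4 - 1*(-4)))² = (3 + (4 + 4))² = (3 + 8)² = 11² = 121)
(-190*f(6) - 5008)/(-4547 + 1305) = (-190*121 - 5008)/(-4547 + 1305) = (-22990 - 5008)/(-3242) = -27998*(-1/3242) = 13999/1621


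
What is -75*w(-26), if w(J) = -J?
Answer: -1950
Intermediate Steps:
-75*w(-26) = -(-75)*(-26) = -75*26 = -1950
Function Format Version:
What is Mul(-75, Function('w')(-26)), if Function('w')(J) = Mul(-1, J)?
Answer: -1950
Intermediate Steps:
Mul(-75, Function('w')(-26)) = Mul(-75, Mul(-1, -26)) = Mul(-75, 26) = -1950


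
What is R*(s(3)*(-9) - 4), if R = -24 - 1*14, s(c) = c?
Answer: 1178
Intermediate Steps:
R = -38 (R = -24 - 14 = -38)
R*(s(3)*(-9) - 4) = -38*(3*(-9) - 4) = -38*(-27 - 4) = -38*(-31) = 1178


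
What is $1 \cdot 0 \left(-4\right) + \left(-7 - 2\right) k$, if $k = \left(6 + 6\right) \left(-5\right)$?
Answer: $540$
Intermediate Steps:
$k = -60$ ($k = 12 \left(-5\right) = -60$)
$1 \cdot 0 \left(-4\right) + \left(-7 - 2\right) k = 1 \cdot 0 \left(-4\right) + \left(-7 - 2\right) \left(-60\right) = 0 \left(-4\right) + \left(-7 - 2\right) \left(-60\right) = 0 - -540 = 0 + 540 = 540$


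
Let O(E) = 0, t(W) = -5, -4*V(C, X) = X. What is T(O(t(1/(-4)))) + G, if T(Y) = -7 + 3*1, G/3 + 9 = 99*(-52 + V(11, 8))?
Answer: -16069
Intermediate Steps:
V(C, X) = -X/4
G = -16065 (G = -27 + 3*(99*(-52 - ¼*8)) = -27 + 3*(99*(-52 - 2)) = -27 + 3*(99*(-54)) = -27 + 3*(-5346) = -27 - 16038 = -16065)
T(Y) = -4 (T(Y) = -7 + 3 = -4)
T(O(t(1/(-4)))) + G = -4 - 16065 = -16069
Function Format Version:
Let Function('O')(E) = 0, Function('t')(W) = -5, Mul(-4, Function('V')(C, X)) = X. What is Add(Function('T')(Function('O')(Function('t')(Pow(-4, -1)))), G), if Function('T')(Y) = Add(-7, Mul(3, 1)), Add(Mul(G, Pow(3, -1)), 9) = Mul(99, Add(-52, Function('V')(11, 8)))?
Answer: -16069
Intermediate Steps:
Function('V')(C, X) = Mul(Rational(-1, 4), X)
G = -16065 (G = Add(-27, Mul(3, Mul(99, Add(-52, Mul(Rational(-1, 4), 8))))) = Add(-27, Mul(3, Mul(99, Add(-52, -2)))) = Add(-27, Mul(3, Mul(99, -54))) = Add(-27, Mul(3, -5346)) = Add(-27, -16038) = -16065)
Function('T')(Y) = -4 (Function('T')(Y) = Add(-7, 3) = -4)
Add(Function('T')(Function('O')(Function('t')(Pow(-4, -1)))), G) = Add(-4, -16065) = -16069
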